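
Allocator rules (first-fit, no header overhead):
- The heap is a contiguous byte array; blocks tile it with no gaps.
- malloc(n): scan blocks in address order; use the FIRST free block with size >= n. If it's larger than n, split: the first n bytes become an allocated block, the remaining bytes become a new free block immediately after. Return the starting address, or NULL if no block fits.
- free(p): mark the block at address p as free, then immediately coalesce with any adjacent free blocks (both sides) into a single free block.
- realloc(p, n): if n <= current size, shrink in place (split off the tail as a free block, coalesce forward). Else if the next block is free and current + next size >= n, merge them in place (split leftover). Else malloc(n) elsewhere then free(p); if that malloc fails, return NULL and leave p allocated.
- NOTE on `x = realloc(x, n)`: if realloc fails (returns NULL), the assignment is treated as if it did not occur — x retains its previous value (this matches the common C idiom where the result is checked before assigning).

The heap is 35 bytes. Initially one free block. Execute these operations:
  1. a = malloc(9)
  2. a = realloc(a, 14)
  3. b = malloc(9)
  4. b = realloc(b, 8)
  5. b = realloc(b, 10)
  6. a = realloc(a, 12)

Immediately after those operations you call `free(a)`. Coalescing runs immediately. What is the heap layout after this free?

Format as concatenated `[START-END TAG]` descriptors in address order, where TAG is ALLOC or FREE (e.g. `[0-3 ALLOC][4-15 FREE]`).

Op 1: a = malloc(9) -> a = 0; heap: [0-8 ALLOC][9-34 FREE]
Op 2: a = realloc(a, 14) -> a = 0; heap: [0-13 ALLOC][14-34 FREE]
Op 3: b = malloc(9) -> b = 14; heap: [0-13 ALLOC][14-22 ALLOC][23-34 FREE]
Op 4: b = realloc(b, 8) -> b = 14; heap: [0-13 ALLOC][14-21 ALLOC][22-34 FREE]
Op 5: b = realloc(b, 10) -> b = 14; heap: [0-13 ALLOC][14-23 ALLOC][24-34 FREE]
Op 6: a = realloc(a, 12) -> a = 0; heap: [0-11 ALLOC][12-13 FREE][14-23 ALLOC][24-34 FREE]
free(a): a = 0 -> block [0-11 ALLOC]; mark free, coalesce with adjacent free neighbors -> [0-13 FREE][14-23 ALLOC][24-34 FREE]

Answer: [0-13 FREE][14-23 ALLOC][24-34 FREE]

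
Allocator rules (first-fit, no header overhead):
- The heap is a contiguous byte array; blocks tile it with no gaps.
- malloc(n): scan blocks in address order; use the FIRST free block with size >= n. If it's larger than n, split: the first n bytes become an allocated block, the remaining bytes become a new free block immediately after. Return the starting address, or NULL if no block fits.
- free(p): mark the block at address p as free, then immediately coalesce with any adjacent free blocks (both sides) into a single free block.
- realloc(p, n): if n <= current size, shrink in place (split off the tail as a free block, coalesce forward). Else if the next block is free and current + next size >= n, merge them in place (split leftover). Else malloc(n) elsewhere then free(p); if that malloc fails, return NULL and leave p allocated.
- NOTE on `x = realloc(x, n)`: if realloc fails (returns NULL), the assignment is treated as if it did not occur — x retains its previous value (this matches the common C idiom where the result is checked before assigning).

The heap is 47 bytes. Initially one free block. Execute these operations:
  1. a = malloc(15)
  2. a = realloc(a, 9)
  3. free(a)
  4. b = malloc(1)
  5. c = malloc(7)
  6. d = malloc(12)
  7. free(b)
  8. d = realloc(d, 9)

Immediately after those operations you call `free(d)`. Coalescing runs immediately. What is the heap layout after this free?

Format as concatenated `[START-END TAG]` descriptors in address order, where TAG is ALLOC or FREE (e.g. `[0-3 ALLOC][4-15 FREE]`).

Answer: [0-0 FREE][1-7 ALLOC][8-46 FREE]

Derivation:
Op 1: a = malloc(15) -> a = 0; heap: [0-14 ALLOC][15-46 FREE]
Op 2: a = realloc(a, 9) -> a = 0; heap: [0-8 ALLOC][9-46 FREE]
Op 3: free(a) -> (freed a); heap: [0-46 FREE]
Op 4: b = malloc(1) -> b = 0; heap: [0-0 ALLOC][1-46 FREE]
Op 5: c = malloc(7) -> c = 1; heap: [0-0 ALLOC][1-7 ALLOC][8-46 FREE]
Op 6: d = malloc(12) -> d = 8; heap: [0-0 ALLOC][1-7 ALLOC][8-19 ALLOC][20-46 FREE]
Op 7: free(b) -> (freed b); heap: [0-0 FREE][1-7 ALLOC][8-19 ALLOC][20-46 FREE]
Op 8: d = realloc(d, 9) -> d = 8; heap: [0-0 FREE][1-7 ALLOC][8-16 ALLOC][17-46 FREE]
free(d): d = 8 -> block [8-16 ALLOC]; mark free, coalesce with adjacent free neighbors -> [0-0 FREE][1-7 ALLOC][8-46 FREE]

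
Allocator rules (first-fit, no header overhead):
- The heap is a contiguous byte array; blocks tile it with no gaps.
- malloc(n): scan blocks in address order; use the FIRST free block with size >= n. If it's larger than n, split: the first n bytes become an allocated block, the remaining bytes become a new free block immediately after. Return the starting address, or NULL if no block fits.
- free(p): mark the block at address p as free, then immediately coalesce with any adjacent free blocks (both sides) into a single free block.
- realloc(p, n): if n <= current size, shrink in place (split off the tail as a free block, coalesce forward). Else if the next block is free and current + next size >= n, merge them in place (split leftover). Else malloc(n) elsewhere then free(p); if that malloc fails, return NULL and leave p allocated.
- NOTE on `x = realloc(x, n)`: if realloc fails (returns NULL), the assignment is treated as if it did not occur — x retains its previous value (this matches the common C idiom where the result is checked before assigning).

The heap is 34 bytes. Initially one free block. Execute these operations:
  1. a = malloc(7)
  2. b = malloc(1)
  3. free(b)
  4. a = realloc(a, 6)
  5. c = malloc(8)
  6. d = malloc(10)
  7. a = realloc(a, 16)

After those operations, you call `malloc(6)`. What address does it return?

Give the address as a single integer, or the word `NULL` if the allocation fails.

Op 1: a = malloc(7) -> a = 0; heap: [0-6 ALLOC][7-33 FREE]
Op 2: b = malloc(1) -> b = 7; heap: [0-6 ALLOC][7-7 ALLOC][8-33 FREE]
Op 3: free(b) -> (freed b); heap: [0-6 ALLOC][7-33 FREE]
Op 4: a = realloc(a, 6) -> a = 0; heap: [0-5 ALLOC][6-33 FREE]
Op 5: c = malloc(8) -> c = 6; heap: [0-5 ALLOC][6-13 ALLOC][14-33 FREE]
Op 6: d = malloc(10) -> d = 14; heap: [0-5 ALLOC][6-13 ALLOC][14-23 ALLOC][24-33 FREE]
Op 7: a = realloc(a, 16) -> NULL (a unchanged); heap: [0-5 ALLOC][6-13 ALLOC][14-23 ALLOC][24-33 FREE]
malloc(6): first-fit scan over [0-5 ALLOC][6-13 ALLOC][14-23 ALLOC][24-33 FREE] -> 24

Answer: 24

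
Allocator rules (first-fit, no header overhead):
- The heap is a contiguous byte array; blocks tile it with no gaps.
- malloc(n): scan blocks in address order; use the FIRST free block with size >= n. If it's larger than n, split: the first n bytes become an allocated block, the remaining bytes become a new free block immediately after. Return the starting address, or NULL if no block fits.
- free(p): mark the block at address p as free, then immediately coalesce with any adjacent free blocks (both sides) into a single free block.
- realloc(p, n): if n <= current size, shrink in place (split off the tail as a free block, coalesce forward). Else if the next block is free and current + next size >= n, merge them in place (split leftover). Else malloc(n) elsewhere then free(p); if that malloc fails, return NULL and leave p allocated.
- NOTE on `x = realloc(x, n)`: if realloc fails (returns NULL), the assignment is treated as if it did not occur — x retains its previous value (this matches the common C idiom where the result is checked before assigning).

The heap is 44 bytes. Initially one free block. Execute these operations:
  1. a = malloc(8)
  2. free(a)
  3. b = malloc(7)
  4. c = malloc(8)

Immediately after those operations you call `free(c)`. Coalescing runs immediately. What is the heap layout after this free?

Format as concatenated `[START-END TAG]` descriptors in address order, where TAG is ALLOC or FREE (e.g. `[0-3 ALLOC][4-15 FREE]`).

Op 1: a = malloc(8) -> a = 0; heap: [0-7 ALLOC][8-43 FREE]
Op 2: free(a) -> (freed a); heap: [0-43 FREE]
Op 3: b = malloc(7) -> b = 0; heap: [0-6 ALLOC][7-43 FREE]
Op 4: c = malloc(8) -> c = 7; heap: [0-6 ALLOC][7-14 ALLOC][15-43 FREE]
free(c): c = 7 -> block [7-14 ALLOC]; mark free, coalesce with adjacent free neighbors -> [0-6 ALLOC][7-43 FREE]

Answer: [0-6 ALLOC][7-43 FREE]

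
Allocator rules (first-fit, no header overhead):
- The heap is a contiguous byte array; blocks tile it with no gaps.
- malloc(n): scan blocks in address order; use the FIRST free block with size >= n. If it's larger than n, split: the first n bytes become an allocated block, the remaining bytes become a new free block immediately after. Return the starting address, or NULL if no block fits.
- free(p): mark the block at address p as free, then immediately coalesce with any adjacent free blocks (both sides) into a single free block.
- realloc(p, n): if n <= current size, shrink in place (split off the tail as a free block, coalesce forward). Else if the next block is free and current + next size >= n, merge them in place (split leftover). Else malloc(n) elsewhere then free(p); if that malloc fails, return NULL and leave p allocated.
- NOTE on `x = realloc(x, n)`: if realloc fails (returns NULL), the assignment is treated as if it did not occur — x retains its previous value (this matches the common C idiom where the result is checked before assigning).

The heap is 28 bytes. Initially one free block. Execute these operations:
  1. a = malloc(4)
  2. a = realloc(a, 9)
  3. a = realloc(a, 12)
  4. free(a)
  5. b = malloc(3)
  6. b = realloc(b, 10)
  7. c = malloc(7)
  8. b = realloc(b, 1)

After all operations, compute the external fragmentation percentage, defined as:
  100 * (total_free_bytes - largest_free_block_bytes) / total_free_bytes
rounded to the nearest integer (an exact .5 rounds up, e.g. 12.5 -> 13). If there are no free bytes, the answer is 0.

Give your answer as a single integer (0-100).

Op 1: a = malloc(4) -> a = 0; heap: [0-3 ALLOC][4-27 FREE]
Op 2: a = realloc(a, 9) -> a = 0; heap: [0-8 ALLOC][9-27 FREE]
Op 3: a = realloc(a, 12) -> a = 0; heap: [0-11 ALLOC][12-27 FREE]
Op 4: free(a) -> (freed a); heap: [0-27 FREE]
Op 5: b = malloc(3) -> b = 0; heap: [0-2 ALLOC][3-27 FREE]
Op 6: b = realloc(b, 10) -> b = 0; heap: [0-9 ALLOC][10-27 FREE]
Op 7: c = malloc(7) -> c = 10; heap: [0-9 ALLOC][10-16 ALLOC][17-27 FREE]
Op 8: b = realloc(b, 1) -> b = 0; heap: [0-0 ALLOC][1-9 FREE][10-16 ALLOC][17-27 FREE]
Free blocks: [9 11] total_free=20 largest=11 -> 100*(20-11)/20 = 900/20 = 45

Answer: 45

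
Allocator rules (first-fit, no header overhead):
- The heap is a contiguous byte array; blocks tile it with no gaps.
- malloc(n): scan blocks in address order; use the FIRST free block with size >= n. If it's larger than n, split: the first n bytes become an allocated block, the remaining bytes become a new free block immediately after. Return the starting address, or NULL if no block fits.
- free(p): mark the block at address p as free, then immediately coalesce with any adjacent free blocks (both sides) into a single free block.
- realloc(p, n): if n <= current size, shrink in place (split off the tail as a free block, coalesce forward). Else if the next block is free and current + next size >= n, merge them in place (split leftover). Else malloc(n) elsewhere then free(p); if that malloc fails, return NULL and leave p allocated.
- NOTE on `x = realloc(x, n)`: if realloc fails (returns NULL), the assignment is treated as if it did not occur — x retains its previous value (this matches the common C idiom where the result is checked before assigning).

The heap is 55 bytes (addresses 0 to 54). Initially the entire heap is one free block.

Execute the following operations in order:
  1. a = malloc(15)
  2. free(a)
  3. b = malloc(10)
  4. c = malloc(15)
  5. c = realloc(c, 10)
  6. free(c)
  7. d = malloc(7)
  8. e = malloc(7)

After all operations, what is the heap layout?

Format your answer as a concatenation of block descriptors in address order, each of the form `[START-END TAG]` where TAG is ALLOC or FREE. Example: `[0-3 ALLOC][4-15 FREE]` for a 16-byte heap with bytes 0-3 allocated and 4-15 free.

Answer: [0-9 ALLOC][10-16 ALLOC][17-23 ALLOC][24-54 FREE]

Derivation:
Op 1: a = malloc(15) -> a = 0; heap: [0-14 ALLOC][15-54 FREE]
Op 2: free(a) -> (freed a); heap: [0-54 FREE]
Op 3: b = malloc(10) -> b = 0; heap: [0-9 ALLOC][10-54 FREE]
Op 4: c = malloc(15) -> c = 10; heap: [0-9 ALLOC][10-24 ALLOC][25-54 FREE]
Op 5: c = realloc(c, 10) -> c = 10; heap: [0-9 ALLOC][10-19 ALLOC][20-54 FREE]
Op 6: free(c) -> (freed c); heap: [0-9 ALLOC][10-54 FREE]
Op 7: d = malloc(7) -> d = 10; heap: [0-9 ALLOC][10-16 ALLOC][17-54 FREE]
Op 8: e = malloc(7) -> e = 17; heap: [0-9 ALLOC][10-16 ALLOC][17-23 ALLOC][24-54 FREE]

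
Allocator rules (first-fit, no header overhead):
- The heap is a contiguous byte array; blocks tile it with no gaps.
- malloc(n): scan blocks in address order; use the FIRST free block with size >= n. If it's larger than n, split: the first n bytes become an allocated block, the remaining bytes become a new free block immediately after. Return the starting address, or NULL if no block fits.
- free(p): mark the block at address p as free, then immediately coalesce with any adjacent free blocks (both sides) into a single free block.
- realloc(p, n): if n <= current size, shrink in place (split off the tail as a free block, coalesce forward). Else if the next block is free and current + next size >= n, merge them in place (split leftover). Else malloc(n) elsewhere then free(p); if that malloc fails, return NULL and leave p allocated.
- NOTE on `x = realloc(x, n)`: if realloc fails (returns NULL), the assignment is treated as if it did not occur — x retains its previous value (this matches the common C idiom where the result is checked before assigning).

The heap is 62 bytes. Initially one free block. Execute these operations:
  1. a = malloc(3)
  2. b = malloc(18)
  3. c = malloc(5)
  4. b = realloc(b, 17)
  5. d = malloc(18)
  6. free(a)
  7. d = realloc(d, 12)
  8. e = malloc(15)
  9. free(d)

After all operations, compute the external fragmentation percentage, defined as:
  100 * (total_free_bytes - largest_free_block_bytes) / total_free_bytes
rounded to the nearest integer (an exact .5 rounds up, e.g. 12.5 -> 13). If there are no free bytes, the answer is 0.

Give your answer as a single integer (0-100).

Answer: 52

Derivation:
Op 1: a = malloc(3) -> a = 0; heap: [0-2 ALLOC][3-61 FREE]
Op 2: b = malloc(18) -> b = 3; heap: [0-2 ALLOC][3-20 ALLOC][21-61 FREE]
Op 3: c = malloc(5) -> c = 21; heap: [0-2 ALLOC][3-20 ALLOC][21-25 ALLOC][26-61 FREE]
Op 4: b = realloc(b, 17) -> b = 3; heap: [0-2 ALLOC][3-19 ALLOC][20-20 FREE][21-25 ALLOC][26-61 FREE]
Op 5: d = malloc(18) -> d = 26; heap: [0-2 ALLOC][3-19 ALLOC][20-20 FREE][21-25 ALLOC][26-43 ALLOC][44-61 FREE]
Op 6: free(a) -> (freed a); heap: [0-2 FREE][3-19 ALLOC][20-20 FREE][21-25 ALLOC][26-43 ALLOC][44-61 FREE]
Op 7: d = realloc(d, 12) -> d = 26; heap: [0-2 FREE][3-19 ALLOC][20-20 FREE][21-25 ALLOC][26-37 ALLOC][38-61 FREE]
Op 8: e = malloc(15) -> e = 38; heap: [0-2 FREE][3-19 ALLOC][20-20 FREE][21-25 ALLOC][26-37 ALLOC][38-52 ALLOC][53-61 FREE]
Op 9: free(d) -> (freed d); heap: [0-2 FREE][3-19 ALLOC][20-20 FREE][21-25 ALLOC][26-37 FREE][38-52 ALLOC][53-61 FREE]
Free blocks: [3 1 12 9] total_free=25 largest=12 -> 100*(25-12)/25 = 1300/25 = 52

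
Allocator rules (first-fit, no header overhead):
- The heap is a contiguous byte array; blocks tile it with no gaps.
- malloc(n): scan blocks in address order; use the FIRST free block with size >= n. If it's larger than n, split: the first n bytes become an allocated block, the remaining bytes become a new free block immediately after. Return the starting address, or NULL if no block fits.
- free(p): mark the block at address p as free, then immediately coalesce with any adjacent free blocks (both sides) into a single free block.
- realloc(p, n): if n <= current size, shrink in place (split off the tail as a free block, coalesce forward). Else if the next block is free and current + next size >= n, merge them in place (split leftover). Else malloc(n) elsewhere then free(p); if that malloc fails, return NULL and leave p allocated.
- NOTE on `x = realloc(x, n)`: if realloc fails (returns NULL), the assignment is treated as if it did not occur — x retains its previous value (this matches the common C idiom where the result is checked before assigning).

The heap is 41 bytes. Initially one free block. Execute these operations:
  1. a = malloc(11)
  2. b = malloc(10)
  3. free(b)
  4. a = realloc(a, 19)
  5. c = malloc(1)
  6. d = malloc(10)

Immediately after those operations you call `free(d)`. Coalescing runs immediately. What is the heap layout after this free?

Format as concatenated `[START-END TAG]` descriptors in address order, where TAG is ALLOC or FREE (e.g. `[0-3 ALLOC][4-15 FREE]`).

Answer: [0-18 ALLOC][19-19 ALLOC][20-40 FREE]

Derivation:
Op 1: a = malloc(11) -> a = 0; heap: [0-10 ALLOC][11-40 FREE]
Op 2: b = malloc(10) -> b = 11; heap: [0-10 ALLOC][11-20 ALLOC][21-40 FREE]
Op 3: free(b) -> (freed b); heap: [0-10 ALLOC][11-40 FREE]
Op 4: a = realloc(a, 19) -> a = 0; heap: [0-18 ALLOC][19-40 FREE]
Op 5: c = malloc(1) -> c = 19; heap: [0-18 ALLOC][19-19 ALLOC][20-40 FREE]
Op 6: d = malloc(10) -> d = 20; heap: [0-18 ALLOC][19-19 ALLOC][20-29 ALLOC][30-40 FREE]
free(d): d = 20 -> block [20-29 ALLOC]; mark free, coalesce with adjacent free neighbors -> [0-18 ALLOC][19-19 ALLOC][20-40 FREE]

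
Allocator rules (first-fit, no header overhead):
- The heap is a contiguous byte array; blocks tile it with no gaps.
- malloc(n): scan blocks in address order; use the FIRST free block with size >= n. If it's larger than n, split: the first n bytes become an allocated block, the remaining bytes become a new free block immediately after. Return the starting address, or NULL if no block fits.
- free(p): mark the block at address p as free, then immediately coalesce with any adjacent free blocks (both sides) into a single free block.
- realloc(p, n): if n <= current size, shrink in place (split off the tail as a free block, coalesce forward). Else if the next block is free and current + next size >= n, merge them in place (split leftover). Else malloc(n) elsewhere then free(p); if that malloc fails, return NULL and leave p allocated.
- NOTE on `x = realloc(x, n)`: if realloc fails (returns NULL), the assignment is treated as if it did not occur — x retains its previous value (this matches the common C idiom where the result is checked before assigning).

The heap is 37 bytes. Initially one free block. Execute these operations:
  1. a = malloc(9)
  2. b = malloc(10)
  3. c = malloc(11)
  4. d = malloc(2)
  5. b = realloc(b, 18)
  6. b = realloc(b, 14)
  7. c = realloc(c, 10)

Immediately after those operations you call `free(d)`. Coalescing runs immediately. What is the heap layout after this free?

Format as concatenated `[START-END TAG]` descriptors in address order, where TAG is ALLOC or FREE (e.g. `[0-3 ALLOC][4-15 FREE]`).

Op 1: a = malloc(9) -> a = 0; heap: [0-8 ALLOC][9-36 FREE]
Op 2: b = malloc(10) -> b = 9; heap: [0-8 ALLOC][9-18 ALLOC][19-36 FREE]
Op 3: c = malloc(11) -> c = 19; heap: [0-8 ALLOC][9-18 ALLOC][19-29 ALLOC][30-36 FREE]
Op 4: d = malloc(2) -> d = 30; heap: [0-8 ALLOC][9-18 ALLOC][19-29 ALLOC][30-31 ALLOC][32-36 FREE]
Op 5: b = realloc(b, 18) -> NULL (b unchanged); heap: [0-8 ALLOC][9-18 ALLOC][19-29 ALLOC][30-31 ALLOC][32-36 FREE]
Op 6: b = realloc(b, 14) -> NULL (b unchanged); heap: [0-8 ALLOC][9-18 ALLOC][19-29 ALLOC][30-31 ALLOC][32-36 FREE]
Op 7: c = realloc(c, 10) -> c = 19; heap: [0-8 ALLOC][9-18 ALLOC][19-28 ALLOC][29-29 FREE][30-31 ALLOC][32-36 FREE]
free(d): d = 30 -> block [30-31 ALLOC]; mark free, coalesce with adjacent free neighbors -> [0-8 ALLOC][9-18 ALLOC][19-28 ALLOC][29-36 FREE]

Answer: [0-8 ALLOC][9-18 ALLOC][19-28 ALLOC][29-36 FREE]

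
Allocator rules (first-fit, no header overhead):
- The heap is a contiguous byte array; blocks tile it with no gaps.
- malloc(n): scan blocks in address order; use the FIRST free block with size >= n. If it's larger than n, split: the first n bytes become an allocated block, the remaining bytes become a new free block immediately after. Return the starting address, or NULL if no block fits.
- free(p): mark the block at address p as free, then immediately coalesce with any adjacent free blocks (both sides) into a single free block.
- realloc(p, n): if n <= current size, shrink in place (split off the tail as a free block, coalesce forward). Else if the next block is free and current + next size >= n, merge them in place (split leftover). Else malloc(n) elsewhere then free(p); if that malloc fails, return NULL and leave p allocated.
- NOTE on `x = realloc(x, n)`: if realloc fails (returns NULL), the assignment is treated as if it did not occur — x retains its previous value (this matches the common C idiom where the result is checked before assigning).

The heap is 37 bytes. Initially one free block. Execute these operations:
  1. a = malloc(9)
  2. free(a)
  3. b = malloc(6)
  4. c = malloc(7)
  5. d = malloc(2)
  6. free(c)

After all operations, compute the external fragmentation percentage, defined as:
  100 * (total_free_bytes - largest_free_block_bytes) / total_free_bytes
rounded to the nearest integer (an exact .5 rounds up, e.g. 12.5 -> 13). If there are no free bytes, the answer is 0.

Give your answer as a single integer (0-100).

Op 1: a = malloc(9) -> a = 0; heap: [0-8 ALLOC][9-36 FREE]
Op 2: free(a) -> (freed a); heap: [0-36 FREE]
Op 3: b = malloc(6) -> b = 0; heap: [0-5 ALLOC][6-36 FREE]
Op 4: c = malloc(7) -> c = 6; heap: [0-5 ALLOC][6-12 ALLOC][13-36 FREE]
Op 5: d = malloc(2) -> d = 13; heap: [0-5 ALLOC][6-12 ALLOC][13-14 ALLOC][15-36 FREE]
Op 6: free(c) -> (freed c); heap: [0-5 ALLOC][6-12 FREE][13-14 ALLOC][15-36 FREE]
Free blocks: [7 22] total_free=29 largest=22 -> 100*(29-22)/29 = 700/29 ≈ 24.138 -> rounds to 24

Answer: 24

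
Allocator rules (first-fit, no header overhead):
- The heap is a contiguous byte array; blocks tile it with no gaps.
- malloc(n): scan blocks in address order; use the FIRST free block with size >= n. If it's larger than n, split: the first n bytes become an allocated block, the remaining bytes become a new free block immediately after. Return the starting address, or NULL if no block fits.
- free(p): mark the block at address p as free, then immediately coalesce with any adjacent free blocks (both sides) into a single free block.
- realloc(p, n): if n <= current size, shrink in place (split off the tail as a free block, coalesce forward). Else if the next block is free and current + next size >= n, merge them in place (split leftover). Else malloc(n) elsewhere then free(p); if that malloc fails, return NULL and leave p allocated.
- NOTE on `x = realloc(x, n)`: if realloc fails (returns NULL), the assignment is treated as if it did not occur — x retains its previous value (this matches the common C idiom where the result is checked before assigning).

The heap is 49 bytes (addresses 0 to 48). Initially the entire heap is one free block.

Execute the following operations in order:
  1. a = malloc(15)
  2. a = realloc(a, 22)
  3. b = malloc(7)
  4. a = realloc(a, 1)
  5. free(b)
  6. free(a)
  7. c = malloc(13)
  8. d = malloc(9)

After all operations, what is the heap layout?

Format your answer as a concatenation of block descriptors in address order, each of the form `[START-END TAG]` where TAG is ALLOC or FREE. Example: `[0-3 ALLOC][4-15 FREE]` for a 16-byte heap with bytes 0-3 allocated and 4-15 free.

Answer: [0-12 ALLOC][13-21 ALLOC][22-48 FREE]

Derivation:
Op 1: a = malloc(15) -> a = 0; heap: [0-14 ALLOC][15-48 FREE]
Op 2: a = realloc(a, 22) -> a = 0; heap: [0-21 ALLOC][22-48 FREE]
Op 3: b = malloc(7) -> b = 22; heap: [0-21 ALLOC][22-28 ALLOC][29-48 FREE]
Op 4: a = realloc(a, 1) -> a = 0; heap: [0-0 ALLOC][1-21 FREE][22-28 ALLOC][29-48 FREE]
Op 5: free(b) -> (freed b); heap: [0-0 ALLOC][1-48 FREE]
Op 6: free(a) -> (freed a); heap: [0-48 FREE]
Op 7: c = malloc(13) -> c = 0; heap: [0-12 ALLOC][13-48 FREE]
Op 8: d = malloc(9) -> d = 13; heap: [0-12 ALLOC][13-21 ALLOC][22-48 FREE]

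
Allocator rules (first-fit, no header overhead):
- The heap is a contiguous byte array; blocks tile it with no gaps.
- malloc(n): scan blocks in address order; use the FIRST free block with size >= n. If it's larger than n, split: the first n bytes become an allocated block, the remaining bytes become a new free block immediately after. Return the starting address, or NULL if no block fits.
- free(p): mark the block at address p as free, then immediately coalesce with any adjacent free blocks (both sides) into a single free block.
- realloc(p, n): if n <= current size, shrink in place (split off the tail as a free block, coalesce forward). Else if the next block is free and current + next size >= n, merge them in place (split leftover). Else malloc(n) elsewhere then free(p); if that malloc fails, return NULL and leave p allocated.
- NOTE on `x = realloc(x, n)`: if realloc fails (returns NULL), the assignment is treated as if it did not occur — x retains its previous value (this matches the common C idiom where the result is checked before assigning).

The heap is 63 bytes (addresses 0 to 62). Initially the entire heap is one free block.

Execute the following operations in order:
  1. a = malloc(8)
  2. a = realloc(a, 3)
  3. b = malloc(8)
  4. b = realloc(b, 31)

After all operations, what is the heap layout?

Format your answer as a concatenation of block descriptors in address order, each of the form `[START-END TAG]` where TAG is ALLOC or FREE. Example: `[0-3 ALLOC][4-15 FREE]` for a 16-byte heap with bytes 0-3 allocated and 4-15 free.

Op 1: a = malloc(8) -> a = 0; heap: [0-7 ALLOC][8-62 FREE]
Op 2: a = realloc(a, 3) -> a = 0; heap: [0-2 ALLOC][3-62 FREE]
Op 3: b = malloc(8) -> b = 3; heap: [0-2 ALLOC][3-10 ALLOC][11-62 FREE]
Op 4: b = realloc(b, 31) -> b = 3; heap: [0-2 ALLOC][3-33 ALLOC][34-62 FREE]

Answer: [0-2 ALLOC][3-33 ALLOC][34-62 FREE]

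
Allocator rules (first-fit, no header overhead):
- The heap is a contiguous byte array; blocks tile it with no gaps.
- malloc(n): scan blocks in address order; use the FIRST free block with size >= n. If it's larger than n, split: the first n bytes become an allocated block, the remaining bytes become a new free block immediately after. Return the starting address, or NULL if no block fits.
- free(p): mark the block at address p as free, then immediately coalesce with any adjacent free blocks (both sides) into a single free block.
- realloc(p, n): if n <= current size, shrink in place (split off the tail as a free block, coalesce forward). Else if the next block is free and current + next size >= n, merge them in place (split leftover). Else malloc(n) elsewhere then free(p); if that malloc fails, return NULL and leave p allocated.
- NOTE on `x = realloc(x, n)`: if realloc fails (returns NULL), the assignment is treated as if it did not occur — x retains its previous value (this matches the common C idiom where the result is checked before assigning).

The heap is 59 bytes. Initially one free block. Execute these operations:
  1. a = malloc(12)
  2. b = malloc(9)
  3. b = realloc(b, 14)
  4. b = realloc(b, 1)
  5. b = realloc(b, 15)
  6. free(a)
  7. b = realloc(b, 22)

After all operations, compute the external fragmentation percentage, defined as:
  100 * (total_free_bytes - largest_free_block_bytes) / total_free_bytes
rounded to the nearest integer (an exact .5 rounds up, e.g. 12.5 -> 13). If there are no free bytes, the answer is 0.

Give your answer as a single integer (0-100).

Answer: 32

Derivation:
Op 1: a = malloc(12) -> a = 0; heap: [0-11 ALLOC][12-58 FREE]
Op 2: b = malloc(9) -> b = 12; heap: [0-11 ALLOC][12-20 ALLOC][21-58 FREE]
Op 3: b = realloc(b, 14) -> b = 12; heap: [0-11 ALLOC][12-25 ALLOC][26-58 FREE]
Op 4: b = realloc(b, 1) -> b = 12; heap: [0-11 ALLOC][12-12 ALLOC][13-58 FREE]
Op 5: b = realloc(b, 15) -> b = 12; heap: [0-11 ALLOC][12-26 ALLOC][27-58 FREE]
Op 6: free(a) -> (freed a); heap: [0-11 FREE][12-26 ALLOC][27-58 FREE]
Op 7: b = realloc(b, 22) -> b = 12; heap: [0-11 FREE][12-33 ALLOC][34-58 FREE]
Free blocks: [12 25] total_free=37 largest=25 -> 100*(37-25)/37 = 1200/37 ≈ 32.432 -> rounds to 32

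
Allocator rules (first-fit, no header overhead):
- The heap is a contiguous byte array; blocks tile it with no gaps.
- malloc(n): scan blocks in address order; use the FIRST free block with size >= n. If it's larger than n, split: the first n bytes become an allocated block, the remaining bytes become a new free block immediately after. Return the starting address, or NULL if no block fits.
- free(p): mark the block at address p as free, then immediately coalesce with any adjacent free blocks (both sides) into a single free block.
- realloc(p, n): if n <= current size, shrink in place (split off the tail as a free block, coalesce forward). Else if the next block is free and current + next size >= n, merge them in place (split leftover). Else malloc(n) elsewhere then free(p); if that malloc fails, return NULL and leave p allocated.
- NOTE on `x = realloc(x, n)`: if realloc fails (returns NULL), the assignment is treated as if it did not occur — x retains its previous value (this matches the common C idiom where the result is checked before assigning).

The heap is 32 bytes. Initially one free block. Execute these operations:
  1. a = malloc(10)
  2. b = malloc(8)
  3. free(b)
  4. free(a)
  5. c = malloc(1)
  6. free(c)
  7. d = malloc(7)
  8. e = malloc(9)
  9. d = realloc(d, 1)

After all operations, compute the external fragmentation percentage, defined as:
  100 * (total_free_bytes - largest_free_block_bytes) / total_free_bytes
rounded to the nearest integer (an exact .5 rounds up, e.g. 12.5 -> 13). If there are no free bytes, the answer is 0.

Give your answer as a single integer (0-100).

Op 1: a = malloc(10) -> a = 0; heap: [0-9 ALLOC][10-31 FREE]
Op 2: b = malloc(8) -> b = 10; heap: [0-9 ALLOC][10-17 ALLOC][18-31 FREE]
Op 3: free(b) -> (freed b); heap: [0-9 ALLOC][10-31 FREE]
Op 4: free(a) -> (freed a); heap: [0-31 FREE]
Op 5: c = malloc(1) -> c = 0; heap: [0-0 ALLOC][1-31 FREE]
Op 6: free(c) -> (freed c); heap: [0-31 FREE]
Op 7: d = malloc(7) -> d = 0; heap: [0-6 ALLOC][7-31 FREE]
Op 8: e = malloc(9) -> e = 7; heap: [0-6 ALLOC][7-15 ALLOC][16-31 FREE]
Op 9: d = realloc(d, 1) -> d = 0; heap: [0-0 ALLOC][1-6 FREE][7-15 ALLOC][16-31 FREE]
Free blocks: [6 16] total_free=22 largest=16 -> 100*(22-16)/22 = 600/22 ≈ 27.273 -> rounds to 27

Answer: 27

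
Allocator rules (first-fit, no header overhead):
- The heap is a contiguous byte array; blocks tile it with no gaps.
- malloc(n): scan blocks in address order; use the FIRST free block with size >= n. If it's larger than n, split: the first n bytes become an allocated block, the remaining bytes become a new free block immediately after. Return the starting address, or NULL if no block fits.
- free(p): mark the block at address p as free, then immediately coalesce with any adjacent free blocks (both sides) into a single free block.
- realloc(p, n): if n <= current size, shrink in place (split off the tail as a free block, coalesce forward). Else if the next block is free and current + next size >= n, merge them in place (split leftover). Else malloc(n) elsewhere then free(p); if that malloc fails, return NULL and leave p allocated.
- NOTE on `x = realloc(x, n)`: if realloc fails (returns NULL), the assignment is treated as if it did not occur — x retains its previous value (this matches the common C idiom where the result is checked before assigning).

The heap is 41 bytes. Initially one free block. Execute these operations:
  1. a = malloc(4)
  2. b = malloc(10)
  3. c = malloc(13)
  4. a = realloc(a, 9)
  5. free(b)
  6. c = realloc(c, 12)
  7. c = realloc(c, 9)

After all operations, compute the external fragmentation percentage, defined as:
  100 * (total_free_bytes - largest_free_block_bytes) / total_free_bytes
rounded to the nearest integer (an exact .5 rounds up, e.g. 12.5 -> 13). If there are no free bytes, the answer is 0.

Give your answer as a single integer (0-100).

Answer: 39

Derivation:
Op 1: a = malloc(4) -> a = 0; heap: [0-3 ALLOC][4-40 FREE]
Op 2: b = malloc(10) -> b = 4; heap: [0-3 ALLOC][4-13 ALLOC][14-40 FREE]
Op 3: c = malloc(13) -> c = 14; heap: [0-3 ALLOC][4-13 ALLOC][14-26 ALLOC][27-40 FREE]
Op 4: a = realloc(a, 9) -> a = 27; heap: [0-3 FREE][4-13 ALLOC][14-26 ALLOC][27-35 ALLOC][36-40 FREE]
Op 5: free(b) -> (freed b); heap: [0-13 FREE][14-26 ALLOC][27-35 ALLOC][36-40 FREE]
Op 6: c = realloc(c, 12) -> c = 14; heap: [0-13 FREE][14-25 ALLOC][26-26 FREE][27-35 ALLOC][36-40 FREE]
Op 7: c = realloc(c, 9) -> c = 14; heap: [0-13 FREE][14-22 ALLOC][23-26 FREE][27-35 ALLOC][36-40 FREE]
Free blocks: [14 4 5] total_free=23 largest=14 -> 100*(23-14)/23 = 900/23 ≈ 39.130 -> rounds to 39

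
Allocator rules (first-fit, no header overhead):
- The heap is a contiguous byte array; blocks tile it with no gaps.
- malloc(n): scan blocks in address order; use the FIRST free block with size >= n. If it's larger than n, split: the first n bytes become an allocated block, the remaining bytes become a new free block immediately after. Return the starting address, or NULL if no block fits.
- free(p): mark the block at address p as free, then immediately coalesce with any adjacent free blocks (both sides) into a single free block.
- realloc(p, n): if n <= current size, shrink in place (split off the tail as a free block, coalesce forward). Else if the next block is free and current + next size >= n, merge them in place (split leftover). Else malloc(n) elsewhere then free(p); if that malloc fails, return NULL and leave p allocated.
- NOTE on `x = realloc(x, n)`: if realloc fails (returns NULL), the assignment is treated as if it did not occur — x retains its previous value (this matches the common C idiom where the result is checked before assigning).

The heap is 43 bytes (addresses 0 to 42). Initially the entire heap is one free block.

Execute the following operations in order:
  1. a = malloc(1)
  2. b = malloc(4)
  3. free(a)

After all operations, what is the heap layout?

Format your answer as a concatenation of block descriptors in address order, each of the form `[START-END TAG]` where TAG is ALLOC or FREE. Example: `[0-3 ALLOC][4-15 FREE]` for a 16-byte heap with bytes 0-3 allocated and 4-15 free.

Answer: [0-0 FREE][1-4 ALLOC][5-42 FREE]

Derivation:
Op 1: a = malloc(1) -> a = 0; heap: [0-0 ALLOC][1-42 FREE]
Op 2: b = malloc(4) -> b = 1; heap: [0-0 ALLOC][1-4 ALLOC][5-42 FREE]
Op 3: free(a) -> (freed a); heap: [0-0 FREE][1-4 ALLOC][5-42 FREE]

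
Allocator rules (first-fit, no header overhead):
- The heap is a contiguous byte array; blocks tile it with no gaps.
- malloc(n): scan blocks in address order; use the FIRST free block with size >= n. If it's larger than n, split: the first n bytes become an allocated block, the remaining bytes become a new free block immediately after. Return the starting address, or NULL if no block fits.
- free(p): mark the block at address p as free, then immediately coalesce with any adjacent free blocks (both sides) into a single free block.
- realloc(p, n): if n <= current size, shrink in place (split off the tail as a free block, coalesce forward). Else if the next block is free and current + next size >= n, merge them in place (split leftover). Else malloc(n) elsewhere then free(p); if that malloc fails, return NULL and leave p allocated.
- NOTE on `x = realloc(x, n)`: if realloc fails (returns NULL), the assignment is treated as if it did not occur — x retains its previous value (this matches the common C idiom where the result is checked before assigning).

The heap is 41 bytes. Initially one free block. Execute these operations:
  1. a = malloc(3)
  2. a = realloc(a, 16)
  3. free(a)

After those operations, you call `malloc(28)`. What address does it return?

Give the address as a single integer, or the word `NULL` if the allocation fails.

Op 1: a = malloc(3) -> a = 0; heap: [0-2 ALLOC][3-40 FREE]
Op 2: a = realloc(a, 16) -> a = 0; heap: [0-15 ALLOC][16-40 FREE]
Op 3: free(a) -> (freed a); heap: [0-40 FREE]
malloc(28): first-fit scan over [0-40 FREE] -> 0

Answer: 0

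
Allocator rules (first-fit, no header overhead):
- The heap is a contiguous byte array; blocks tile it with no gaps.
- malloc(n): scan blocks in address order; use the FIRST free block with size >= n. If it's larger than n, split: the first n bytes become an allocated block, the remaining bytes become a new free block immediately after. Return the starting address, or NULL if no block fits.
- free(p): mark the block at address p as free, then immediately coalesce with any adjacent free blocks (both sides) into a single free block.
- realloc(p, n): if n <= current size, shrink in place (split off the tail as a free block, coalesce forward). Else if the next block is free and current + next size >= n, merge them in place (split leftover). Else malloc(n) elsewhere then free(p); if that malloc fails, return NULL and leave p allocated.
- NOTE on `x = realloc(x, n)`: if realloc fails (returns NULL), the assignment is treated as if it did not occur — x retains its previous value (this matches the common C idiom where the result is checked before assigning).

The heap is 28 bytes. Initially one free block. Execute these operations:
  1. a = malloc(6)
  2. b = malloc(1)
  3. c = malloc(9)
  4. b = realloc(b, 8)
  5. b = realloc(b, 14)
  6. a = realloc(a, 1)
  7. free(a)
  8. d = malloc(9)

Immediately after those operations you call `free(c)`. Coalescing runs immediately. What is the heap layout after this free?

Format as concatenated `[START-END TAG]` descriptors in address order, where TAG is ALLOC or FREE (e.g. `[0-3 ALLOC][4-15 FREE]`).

Op 1: a = malloc(6) -> a = 0; heap: [0-5 ALLOC][6-27 FREE]
Op 2: b = malloc(1) -> b = 6; heap: [0-5 ALLOC][6-6 ALLOC][7-27 FREE]
Op 3: c = malloc(9) -> c = 7; heap: [0-5 ALLOC][6-6 ALLOC][7-15 ALLOC][16-27 FREE]
Op 4: b = realloc(b, 8) -> b = 16; heap: [0-5 ALLOC][6-6 FREE][7-15 ALLOC][16-23 ALLOC][24-27 FREE]
Op 5: b = realloc(b, 14) -> NULL (b unchanged); heap: [0-5 ALLOC][6-6 FREE][7-15 ALLOC][16-23 ALLOC][24-27 FREE]
Op 6: a = realloc(a, 1) -> a = 0; heap: [0-0 ALLOC][1-6 FREE][7-15 ALLOC][16-23 ALLOC][24-27 FREE]
Op 7: free(a) -> (freed a); heap: [0-6 FREE][7-15 ALLOC][16-23 ALLOC][24-27 FREE]
Op 8: d = malloc(9) -> d = NULL; heap: [0-6 FREE][7-15 ALLOC][16-23 ALLOC][24-27 FREE]
free(c): c = 7 -> block [7-15 ALLOC]; mark free, coalesce with adjacent free neighbors -> [0-15 FREE][16-23 ALLOC][24-27 FREE]

Answer: [0-15 FREE][16-23 ALLOC][24-27 FREE]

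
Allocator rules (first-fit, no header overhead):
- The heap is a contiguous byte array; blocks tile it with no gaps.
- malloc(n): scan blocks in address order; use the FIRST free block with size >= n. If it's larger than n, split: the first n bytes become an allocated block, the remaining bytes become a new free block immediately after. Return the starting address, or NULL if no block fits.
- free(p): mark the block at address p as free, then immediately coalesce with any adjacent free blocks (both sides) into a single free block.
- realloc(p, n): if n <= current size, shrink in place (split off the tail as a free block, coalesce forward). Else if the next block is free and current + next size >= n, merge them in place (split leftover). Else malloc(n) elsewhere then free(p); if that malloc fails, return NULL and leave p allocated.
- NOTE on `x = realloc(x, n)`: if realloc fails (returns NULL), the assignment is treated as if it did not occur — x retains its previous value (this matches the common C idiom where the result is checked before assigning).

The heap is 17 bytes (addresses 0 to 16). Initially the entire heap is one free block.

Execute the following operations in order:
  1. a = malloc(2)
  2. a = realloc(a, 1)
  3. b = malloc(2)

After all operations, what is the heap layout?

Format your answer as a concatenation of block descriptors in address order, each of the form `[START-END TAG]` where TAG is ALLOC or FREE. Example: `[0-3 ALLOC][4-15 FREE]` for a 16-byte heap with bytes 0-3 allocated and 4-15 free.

Op 1: a = malloc(2) -> a = 0; heap: [0-1 ALLOC][2-16 FREE]
Op 2: a = realloc(a, 1) -> a = 0; heap: [0-0 ALLOC][1-16 FREE]
Op 3: b = malloc(2) -> b = 1; heap: [0-0 ALLOC][1-2 ALLOC][3-16 FREE]

Answer: [0-0 ALLOC][1-2 ALLOC][3-16 FREE]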